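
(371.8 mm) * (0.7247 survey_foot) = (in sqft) 0.884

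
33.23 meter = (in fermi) 3.323e+16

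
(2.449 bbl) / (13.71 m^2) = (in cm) 2.84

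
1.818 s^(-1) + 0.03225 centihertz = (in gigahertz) 1.818e-09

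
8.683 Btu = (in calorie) 2190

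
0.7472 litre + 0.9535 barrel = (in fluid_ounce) 5151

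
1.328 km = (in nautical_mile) 0.7171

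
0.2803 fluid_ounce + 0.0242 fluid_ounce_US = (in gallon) 0.002379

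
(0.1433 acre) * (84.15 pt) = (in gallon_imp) 3787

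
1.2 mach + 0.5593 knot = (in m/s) 408.9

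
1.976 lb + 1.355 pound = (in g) 1511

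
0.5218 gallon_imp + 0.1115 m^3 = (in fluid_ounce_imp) 4008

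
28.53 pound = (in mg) 1.294e+07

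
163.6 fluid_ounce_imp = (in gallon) 1.228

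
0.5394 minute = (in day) 0.0003746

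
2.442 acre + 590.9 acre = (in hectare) 240.1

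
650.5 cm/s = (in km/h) 23.42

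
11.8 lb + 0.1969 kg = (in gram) 5549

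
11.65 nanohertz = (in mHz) 1.165e-05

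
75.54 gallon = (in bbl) 1.799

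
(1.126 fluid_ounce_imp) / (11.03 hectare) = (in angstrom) 2.901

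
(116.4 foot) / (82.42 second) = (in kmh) 1.55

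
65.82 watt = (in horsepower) 0.08827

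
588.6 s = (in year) 1.866e-05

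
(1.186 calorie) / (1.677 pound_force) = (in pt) 1886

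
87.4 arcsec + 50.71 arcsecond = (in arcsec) 138.1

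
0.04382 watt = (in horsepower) 5.876e-05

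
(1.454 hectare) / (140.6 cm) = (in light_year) 1.093e-12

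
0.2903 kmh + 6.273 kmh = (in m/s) 1.823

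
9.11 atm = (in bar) 9.231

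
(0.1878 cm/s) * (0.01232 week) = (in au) 9.354e-11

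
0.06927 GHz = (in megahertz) 69.27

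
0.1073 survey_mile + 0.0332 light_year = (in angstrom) 3.141e+24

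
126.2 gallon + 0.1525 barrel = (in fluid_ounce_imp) 1.767e+04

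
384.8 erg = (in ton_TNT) 9.197e-15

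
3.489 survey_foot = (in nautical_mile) 0.0005742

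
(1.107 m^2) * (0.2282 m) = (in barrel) 1.589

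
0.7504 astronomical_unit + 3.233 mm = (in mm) 1.123e+14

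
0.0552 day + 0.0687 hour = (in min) 83.61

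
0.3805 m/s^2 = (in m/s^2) 0.3805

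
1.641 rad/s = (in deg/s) 94.02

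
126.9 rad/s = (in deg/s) 7271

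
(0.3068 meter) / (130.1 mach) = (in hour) 1.924e-09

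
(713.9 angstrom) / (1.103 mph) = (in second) 1.448e-07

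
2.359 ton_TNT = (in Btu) 9.355e+06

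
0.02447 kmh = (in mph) 0.0152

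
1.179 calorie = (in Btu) 0.004676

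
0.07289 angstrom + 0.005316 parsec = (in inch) 6.458e+15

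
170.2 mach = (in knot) 1.127e+05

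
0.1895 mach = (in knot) 125.4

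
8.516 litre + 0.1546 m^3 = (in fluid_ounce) 5516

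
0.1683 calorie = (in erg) 7.042e+06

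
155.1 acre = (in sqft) 6.756e+06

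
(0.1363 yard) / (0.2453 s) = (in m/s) 0.5081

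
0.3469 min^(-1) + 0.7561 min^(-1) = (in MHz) 1.838e-08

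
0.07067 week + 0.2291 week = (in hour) 50.36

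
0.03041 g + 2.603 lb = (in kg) 1.181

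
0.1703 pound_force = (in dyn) 7.575e+04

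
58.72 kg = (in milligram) 5.872e+07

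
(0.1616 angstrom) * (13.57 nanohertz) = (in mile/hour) 4.905e-19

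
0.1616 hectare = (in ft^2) 1.739e+04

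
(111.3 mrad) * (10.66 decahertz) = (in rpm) 113.3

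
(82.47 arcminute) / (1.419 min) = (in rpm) 0.002691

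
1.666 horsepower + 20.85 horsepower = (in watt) 1.679e+04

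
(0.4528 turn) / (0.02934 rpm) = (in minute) 15.43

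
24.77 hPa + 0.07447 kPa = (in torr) 19.14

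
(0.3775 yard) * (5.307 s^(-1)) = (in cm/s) 183.2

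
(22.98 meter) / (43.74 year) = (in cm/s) 1.666e-06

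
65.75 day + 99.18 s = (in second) 5.681e+06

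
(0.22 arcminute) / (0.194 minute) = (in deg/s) 0.000315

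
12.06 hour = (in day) 0.5025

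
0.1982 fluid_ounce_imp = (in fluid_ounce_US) 0.1904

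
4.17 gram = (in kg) 0.00417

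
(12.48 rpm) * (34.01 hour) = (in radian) 1.6e+05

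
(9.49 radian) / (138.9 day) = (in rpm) 7.551e-06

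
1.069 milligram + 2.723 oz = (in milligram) 7.72e+04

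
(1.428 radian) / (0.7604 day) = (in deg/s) 0.001245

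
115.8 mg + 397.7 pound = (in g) 1.804e+05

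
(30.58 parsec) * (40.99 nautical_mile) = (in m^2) 7.163e+22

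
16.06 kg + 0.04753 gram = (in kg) 16.06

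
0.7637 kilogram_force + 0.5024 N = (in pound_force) 1.797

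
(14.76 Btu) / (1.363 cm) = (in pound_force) 2.568e+05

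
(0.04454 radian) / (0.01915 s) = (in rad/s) 2.326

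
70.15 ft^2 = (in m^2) 6.517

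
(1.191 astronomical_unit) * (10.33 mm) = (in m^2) 1.841e+09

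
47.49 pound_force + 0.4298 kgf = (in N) 215.5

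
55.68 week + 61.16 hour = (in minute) 5.649e+05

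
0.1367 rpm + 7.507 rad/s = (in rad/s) 7.521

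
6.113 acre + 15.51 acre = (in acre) 21.62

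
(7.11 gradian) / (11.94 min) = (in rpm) 0.001489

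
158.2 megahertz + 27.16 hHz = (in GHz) 0.1582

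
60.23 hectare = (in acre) 148.8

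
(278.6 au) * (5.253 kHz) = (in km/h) 7.882e+17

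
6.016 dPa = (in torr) 0.004512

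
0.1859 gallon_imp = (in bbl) 0.005316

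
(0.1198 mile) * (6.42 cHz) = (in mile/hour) 27.69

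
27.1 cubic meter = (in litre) 2.71e+04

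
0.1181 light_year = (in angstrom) 1.117e+25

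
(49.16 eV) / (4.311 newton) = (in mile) 1.135e-21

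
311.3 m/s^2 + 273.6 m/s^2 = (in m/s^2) 584.9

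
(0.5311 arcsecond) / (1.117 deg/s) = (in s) 0.0001321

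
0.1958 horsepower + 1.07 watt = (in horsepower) 0.1972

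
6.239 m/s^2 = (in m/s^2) 6.239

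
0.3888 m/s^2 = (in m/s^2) 0.3888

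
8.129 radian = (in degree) 465.8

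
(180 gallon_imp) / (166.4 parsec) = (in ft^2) 1.715e-18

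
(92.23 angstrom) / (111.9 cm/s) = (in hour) 2.289e-12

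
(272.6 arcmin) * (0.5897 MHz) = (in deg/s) 2.679e+06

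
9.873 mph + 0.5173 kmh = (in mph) 10.19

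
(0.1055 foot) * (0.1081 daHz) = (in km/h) 0.1251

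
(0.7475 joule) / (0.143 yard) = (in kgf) 0.5829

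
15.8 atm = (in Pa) 1.601e+06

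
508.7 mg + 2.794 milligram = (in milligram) 511.5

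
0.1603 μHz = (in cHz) 1.603e-05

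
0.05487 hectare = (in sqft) 5906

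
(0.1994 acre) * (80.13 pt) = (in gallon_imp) 5018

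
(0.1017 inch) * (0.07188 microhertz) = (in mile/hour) 4.154e-10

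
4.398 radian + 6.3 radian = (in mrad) 1.07e+04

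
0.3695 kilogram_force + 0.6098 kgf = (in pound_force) 2.159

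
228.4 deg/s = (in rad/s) 3.986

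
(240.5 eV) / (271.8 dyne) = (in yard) 1.55e-14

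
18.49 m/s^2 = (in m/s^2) 18.49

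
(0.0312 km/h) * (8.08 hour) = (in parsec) 8.17e-15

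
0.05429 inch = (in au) 9.218e-15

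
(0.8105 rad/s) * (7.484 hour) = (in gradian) 1.39e+06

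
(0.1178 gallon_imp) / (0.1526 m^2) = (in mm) 3.509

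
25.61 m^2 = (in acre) 0.006328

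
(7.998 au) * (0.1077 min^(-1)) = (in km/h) 7.732e+09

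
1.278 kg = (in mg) 1.278e+06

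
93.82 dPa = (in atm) 9.259e-05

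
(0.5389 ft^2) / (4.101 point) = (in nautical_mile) 0.01869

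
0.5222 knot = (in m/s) 0.2686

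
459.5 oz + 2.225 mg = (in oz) 459.5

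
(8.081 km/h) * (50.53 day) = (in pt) 2.778e+10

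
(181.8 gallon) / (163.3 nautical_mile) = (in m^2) 2.276e-06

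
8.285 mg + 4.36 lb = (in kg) 1.978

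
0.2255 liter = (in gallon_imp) 0.0496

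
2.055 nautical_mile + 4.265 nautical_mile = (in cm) 1.17e+06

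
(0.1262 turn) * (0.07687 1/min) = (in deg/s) 0.05821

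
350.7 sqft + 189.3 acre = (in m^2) 7.661e+05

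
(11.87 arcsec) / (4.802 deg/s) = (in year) 2.177e-11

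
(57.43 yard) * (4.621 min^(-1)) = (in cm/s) 404.4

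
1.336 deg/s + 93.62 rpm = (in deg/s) 563.1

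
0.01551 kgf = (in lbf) 0.03419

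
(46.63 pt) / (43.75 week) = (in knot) 1.208e-09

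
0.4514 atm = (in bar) 0.4574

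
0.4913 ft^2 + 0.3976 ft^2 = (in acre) 2.041e-05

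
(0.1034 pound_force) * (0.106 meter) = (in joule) 0.04875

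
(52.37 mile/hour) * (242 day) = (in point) 1.388e+12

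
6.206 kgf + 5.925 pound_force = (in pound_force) 19.61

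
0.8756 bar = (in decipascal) 8.756e+05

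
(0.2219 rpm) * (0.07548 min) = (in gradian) 6.7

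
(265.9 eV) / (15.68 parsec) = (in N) 8.805e-35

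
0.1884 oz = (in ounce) 0.1884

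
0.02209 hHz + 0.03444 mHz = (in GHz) 2.209e-09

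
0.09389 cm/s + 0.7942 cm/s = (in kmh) 0.03197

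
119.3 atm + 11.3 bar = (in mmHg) 9.914e+04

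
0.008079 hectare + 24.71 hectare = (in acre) 61.08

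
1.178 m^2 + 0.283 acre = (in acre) 0.2833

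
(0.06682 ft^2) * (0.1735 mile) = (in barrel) 10.9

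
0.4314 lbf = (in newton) 1.919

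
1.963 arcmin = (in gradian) 0.03635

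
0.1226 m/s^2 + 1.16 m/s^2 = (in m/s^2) 1.283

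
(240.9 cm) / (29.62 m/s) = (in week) 1.345e-07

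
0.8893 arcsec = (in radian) 4.311e-06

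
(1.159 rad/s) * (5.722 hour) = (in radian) 2.387e+04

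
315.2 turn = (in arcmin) 6.808e+06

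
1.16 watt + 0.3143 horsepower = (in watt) 235.5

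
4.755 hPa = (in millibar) 4.755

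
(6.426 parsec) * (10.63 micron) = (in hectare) 2.108e+08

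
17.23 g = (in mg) 1.723e+04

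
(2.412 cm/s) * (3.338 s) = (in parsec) 2.609e-18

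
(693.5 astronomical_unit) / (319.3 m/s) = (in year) 1.03e+04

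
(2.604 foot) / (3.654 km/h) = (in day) 9.051e-06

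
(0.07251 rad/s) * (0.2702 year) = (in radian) 6.179e+05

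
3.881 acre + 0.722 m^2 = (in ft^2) 1.691e+05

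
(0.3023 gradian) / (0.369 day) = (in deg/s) 8.534e-06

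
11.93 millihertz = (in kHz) 1.193e-05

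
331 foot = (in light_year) 1.066e-14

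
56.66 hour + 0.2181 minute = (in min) 3400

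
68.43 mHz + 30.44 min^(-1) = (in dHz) 5.758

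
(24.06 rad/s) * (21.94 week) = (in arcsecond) 6.585e+13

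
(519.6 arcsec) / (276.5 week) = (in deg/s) 8.631e-10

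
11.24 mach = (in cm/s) 3.827e+05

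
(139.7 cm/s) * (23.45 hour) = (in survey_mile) 73.28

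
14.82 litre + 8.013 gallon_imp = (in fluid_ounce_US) 1733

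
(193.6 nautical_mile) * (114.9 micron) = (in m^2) 41.2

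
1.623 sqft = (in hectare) 1.508e-05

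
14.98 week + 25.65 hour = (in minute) 1.525e+05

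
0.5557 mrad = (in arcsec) 114.6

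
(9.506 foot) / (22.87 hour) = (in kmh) 0.0001267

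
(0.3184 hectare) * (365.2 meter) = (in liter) 1.163e+09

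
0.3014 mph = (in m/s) 0.1347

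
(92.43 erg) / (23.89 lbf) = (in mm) 8.698e-05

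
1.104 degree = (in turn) 0.003067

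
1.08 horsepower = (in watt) 805.4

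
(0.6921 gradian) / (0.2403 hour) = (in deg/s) 0.00072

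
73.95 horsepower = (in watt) 5.514e+04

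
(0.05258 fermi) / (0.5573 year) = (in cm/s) 2.992e-22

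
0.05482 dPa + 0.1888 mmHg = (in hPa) 0.2518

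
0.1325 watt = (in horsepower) 0.0001777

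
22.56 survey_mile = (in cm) 3.631e+06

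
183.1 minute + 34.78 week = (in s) 2.105e+07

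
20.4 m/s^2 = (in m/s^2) 20.4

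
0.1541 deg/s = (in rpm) 0.02568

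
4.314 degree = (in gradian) 4.793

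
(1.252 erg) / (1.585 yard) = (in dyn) 0.008639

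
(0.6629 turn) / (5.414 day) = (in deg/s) 0.0005102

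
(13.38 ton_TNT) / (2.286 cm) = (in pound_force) 5.505e+11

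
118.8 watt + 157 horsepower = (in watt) 1.172e+05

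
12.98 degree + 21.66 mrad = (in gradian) 15.8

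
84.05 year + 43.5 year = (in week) 6651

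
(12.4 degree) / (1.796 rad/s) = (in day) 1.395e-06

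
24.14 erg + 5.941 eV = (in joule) 2.414e-06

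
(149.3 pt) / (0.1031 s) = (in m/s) 0.5109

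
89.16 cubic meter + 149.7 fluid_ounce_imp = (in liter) 8.916e+04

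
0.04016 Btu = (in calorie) 10.13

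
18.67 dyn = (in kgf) 1.904e-05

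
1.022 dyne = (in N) 1.022e-05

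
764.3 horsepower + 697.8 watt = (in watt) 5.706e+05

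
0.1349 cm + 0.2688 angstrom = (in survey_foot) 0.004426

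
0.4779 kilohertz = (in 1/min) 2.867e+04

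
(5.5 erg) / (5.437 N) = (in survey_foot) 3.319e-07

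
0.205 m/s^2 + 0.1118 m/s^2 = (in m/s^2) 0.3168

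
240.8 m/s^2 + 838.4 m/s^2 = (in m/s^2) 1079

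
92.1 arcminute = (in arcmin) 92.1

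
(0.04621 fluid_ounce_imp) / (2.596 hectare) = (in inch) 1.991e-09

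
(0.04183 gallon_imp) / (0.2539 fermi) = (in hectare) 7.49e+07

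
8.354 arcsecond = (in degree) 0.002321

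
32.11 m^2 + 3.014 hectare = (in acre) 7.456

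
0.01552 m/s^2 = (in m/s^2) 0.01552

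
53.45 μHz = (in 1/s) 5.345e-05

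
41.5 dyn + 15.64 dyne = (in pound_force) 0.0001285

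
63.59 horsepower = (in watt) 4.742e+04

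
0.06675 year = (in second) 2.105e+06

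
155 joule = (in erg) 1.55e+09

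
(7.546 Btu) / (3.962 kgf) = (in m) 204.9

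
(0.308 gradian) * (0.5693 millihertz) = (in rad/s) 2.754e-06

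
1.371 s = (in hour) 0.0003808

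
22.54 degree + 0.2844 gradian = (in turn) 0.06332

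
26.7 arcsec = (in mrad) 0.1294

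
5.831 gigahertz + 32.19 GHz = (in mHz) 3.802e+13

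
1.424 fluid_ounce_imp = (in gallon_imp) 0.0089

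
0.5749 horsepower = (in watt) 428.7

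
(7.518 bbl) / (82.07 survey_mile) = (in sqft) 9.741e-05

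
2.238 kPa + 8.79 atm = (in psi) 129.5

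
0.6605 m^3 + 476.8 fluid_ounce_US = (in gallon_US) 178.2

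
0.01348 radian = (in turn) 0.002145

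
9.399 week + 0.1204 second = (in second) 5.685e+06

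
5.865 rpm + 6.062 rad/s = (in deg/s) 382.5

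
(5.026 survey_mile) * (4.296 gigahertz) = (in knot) 6.755e+13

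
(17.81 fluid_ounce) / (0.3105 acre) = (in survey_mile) 2.605e-10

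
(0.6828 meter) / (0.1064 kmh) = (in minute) 0.385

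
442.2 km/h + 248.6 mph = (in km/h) 842.3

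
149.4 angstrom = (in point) 4.235e-05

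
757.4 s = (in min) 12.62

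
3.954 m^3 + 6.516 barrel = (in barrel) 31.39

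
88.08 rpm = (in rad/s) 9.224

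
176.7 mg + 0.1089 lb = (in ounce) 1.749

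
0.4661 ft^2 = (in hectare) 4.33e-06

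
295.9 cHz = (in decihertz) 29.59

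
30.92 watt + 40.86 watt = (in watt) 71.78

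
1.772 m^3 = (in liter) 1772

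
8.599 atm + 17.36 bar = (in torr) 1.956e+04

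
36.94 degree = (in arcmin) 2216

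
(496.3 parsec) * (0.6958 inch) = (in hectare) 2.707e+13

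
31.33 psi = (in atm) 2.132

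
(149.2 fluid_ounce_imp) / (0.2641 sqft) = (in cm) 17.28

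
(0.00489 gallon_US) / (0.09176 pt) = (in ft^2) 6.155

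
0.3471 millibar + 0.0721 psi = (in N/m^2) 531.8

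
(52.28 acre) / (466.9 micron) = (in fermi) 4.531e+23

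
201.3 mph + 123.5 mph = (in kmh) 522.7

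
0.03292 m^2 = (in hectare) 3.292e-06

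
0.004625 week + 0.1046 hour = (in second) 3174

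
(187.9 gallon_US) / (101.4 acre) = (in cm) 0.0001733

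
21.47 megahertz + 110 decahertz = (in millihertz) 2.147e+10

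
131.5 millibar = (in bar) 0.1315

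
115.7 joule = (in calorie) 27.65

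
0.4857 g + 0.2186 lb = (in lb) 0.2197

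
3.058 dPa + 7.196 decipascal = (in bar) 1.025e-05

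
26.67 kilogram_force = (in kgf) 26.67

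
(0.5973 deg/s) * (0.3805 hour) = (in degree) 818.2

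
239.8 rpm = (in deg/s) 1439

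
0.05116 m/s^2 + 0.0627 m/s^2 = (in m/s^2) 0.1139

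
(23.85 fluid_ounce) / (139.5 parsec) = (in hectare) 1.639e-26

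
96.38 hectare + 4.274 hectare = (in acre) 248.7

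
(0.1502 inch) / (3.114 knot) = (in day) 2.756e-08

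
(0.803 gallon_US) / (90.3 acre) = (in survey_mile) 5.169e-12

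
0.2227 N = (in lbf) 0.05006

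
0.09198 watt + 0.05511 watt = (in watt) 0.1471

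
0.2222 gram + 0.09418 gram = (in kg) 0.0003164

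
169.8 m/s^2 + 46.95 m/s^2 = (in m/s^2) 216.8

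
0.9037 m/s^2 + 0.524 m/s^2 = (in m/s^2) 1.428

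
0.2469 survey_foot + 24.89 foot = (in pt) 2.172e+04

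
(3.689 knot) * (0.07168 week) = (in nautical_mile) 44.42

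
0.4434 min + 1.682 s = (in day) 0.0003274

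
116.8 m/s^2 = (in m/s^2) 116.8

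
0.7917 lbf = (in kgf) 0.3591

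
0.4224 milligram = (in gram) 0.0004224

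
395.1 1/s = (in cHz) 3.951e+04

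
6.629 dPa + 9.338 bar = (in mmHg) 7004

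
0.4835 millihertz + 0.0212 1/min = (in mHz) 0.8368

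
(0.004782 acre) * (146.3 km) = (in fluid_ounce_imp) 9.964e+10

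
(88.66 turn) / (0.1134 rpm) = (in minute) 781.8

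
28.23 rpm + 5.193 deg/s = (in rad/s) 3.047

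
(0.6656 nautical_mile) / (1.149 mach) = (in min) 0.05251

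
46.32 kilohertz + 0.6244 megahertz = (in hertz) 6.707e+05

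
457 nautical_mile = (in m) 8.464e+05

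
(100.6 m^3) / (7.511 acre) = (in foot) 0.01086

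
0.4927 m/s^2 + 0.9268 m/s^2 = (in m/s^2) 1.419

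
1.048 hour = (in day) 0.04367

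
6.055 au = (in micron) 9.058e+17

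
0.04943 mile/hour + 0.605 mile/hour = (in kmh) 1.053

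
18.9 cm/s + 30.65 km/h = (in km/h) 31.33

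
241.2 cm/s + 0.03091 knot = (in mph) 5.431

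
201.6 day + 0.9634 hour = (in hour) 4839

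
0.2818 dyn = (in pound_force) 6.335e-07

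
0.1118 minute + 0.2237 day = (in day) 0.2238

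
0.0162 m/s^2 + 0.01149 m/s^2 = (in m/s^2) 0.02769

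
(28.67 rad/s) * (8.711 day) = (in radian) 2.158e+07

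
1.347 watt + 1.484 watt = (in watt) 2.831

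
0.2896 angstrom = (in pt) 8.209e-08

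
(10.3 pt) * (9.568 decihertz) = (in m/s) 0.003477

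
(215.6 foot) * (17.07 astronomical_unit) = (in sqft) 1.806e+15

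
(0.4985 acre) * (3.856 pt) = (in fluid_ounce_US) 9.279e+04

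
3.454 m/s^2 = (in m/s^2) 3.454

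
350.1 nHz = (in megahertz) 3.501e-13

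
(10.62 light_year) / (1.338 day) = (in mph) 1.944e+12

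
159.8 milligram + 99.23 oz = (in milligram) 2.813e+06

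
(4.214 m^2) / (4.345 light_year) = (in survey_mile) 6.37e-20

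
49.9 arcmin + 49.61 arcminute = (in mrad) 28.95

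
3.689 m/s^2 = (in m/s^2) 3.689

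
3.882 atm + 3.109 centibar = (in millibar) 3965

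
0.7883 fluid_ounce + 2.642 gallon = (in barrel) 0.06305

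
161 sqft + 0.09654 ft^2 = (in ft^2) 161.1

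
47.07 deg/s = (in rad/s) 0.8215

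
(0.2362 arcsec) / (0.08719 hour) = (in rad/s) 3.648e-09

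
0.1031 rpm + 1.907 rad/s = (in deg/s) 109.9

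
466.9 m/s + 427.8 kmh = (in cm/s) 5.857e+04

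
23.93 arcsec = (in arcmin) 0.3988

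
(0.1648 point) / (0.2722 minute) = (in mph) 7.963e-06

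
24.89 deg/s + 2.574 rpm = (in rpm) 6.722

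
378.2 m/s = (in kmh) 1362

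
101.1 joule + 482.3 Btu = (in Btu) 482.4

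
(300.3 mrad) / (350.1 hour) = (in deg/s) 1.365e-05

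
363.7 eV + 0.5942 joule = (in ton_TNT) 1.42e-10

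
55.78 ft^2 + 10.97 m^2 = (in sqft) 173.9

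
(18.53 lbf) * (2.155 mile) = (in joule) 2.859e+05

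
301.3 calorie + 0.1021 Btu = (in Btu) 1.297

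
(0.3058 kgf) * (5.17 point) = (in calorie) 0.001307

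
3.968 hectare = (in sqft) 4.271e+05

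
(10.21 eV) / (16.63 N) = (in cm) 9.837e-18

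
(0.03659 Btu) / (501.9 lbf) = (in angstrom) 1.729e+08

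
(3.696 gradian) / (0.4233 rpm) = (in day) 1.516e-05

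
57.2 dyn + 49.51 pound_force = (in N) 220.2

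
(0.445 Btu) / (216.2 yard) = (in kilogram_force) 0.2422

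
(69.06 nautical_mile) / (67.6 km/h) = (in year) 0.000216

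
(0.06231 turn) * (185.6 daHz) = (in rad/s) 726.6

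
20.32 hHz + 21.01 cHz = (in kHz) 2.032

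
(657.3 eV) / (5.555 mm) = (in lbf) 4.262e-15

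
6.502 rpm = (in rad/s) 0.6809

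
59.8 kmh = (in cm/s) 1661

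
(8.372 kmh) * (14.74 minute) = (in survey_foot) 6748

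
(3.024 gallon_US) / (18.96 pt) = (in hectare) 0.0001711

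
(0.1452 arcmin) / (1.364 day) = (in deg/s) 2.053e-08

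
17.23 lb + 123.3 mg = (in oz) 275.7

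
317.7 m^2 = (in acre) 0.07851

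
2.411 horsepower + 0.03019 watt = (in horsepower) 2.411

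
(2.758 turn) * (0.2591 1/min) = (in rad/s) 0.07483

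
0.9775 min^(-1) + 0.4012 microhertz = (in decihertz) 0.1629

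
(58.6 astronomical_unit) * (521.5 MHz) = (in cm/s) 4.572e+23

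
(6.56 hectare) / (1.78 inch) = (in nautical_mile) 783.4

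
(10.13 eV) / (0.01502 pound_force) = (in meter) 2.429e-17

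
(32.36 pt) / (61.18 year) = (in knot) 1.15e-11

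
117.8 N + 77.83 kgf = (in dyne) 8.811e+07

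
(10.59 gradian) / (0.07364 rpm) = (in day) 0.0002497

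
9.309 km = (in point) 2.639e+07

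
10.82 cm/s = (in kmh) 0.3895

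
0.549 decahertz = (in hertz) 5.49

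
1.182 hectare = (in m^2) 1.182e+04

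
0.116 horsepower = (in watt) 86.5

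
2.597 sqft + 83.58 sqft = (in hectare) 0.0008006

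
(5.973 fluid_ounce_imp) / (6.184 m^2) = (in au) 1.834e-16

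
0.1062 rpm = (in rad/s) 0.01112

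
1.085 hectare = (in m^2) 1.085e+04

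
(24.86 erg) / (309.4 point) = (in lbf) 5.12e-06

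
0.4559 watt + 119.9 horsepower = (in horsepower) 119.9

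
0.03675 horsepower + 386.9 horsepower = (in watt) 2.885e+05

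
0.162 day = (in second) 1.4e+04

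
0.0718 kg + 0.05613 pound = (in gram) 97.26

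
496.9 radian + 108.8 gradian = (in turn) 79.36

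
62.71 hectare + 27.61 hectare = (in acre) 223.2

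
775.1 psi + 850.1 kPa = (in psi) 898.4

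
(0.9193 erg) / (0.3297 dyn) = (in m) 0.02788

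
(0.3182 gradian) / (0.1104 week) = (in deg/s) 4.289e-06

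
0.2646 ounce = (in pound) 0.01654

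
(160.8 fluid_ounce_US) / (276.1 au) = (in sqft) 1.239e-15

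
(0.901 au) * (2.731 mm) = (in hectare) 3.681e+04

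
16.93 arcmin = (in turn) 0.0007838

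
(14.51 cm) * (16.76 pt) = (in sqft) 0.009234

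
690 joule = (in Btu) 0.654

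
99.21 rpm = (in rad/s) 10.39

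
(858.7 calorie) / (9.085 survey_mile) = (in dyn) 2.457e+04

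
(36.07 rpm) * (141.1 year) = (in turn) 2.675e+09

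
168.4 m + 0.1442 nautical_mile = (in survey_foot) 1429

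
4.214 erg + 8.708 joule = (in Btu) 0.008254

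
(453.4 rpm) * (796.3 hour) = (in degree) 7.799e+09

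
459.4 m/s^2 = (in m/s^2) 459.4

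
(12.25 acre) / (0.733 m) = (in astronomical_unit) 4.521e-07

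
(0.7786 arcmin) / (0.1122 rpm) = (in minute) 0.0003213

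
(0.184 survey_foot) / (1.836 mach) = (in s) 8.971e-05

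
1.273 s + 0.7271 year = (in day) 265.4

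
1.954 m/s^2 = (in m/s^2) 1.954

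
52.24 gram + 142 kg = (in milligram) 1.421e+08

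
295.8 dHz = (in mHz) 2.958e+04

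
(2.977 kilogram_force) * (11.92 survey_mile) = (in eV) 3.496e+24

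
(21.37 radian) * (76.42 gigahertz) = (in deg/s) 9.357e+13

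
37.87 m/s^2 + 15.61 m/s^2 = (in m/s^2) 53.48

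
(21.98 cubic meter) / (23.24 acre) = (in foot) 0.0007668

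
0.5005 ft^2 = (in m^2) 0.0465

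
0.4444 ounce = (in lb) 0.02778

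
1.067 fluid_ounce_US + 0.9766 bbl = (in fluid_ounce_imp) 5466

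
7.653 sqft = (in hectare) 7.11e-05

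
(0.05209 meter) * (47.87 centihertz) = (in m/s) 0.02494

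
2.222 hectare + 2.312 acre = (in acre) 7.803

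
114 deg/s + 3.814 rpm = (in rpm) 22.81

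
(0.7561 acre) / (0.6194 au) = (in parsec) 1.07e-24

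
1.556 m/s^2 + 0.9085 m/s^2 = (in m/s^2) 2.465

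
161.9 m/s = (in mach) 0.4755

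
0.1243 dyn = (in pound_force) 2.794e-07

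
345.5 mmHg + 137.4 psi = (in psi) 144.1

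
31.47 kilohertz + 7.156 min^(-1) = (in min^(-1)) 1.888e+06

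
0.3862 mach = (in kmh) 473.4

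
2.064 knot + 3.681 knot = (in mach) 0.00868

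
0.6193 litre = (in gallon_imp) 0.1362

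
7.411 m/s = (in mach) 0.02177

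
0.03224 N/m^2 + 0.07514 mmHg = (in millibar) 0.1005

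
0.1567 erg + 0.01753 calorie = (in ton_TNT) 1.753e-11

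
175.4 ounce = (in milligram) 4.973e+06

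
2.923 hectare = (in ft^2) 3.146e+05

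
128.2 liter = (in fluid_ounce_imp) 4512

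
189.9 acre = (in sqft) 8.272e+06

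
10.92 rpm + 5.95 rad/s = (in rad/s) 7.094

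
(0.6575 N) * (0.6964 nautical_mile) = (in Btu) 0.8037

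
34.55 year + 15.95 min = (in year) 34.55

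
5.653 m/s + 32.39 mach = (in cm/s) 1.103e+06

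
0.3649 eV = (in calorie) 1.397e-20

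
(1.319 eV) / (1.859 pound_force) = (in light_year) 2.701e-36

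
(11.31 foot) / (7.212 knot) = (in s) 0.9291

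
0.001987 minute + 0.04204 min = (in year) 8.377e-08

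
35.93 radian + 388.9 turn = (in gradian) 1.578e+05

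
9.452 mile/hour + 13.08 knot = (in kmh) 39.44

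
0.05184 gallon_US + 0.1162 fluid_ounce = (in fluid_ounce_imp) 7.027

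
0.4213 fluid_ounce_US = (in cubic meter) 1.246e-05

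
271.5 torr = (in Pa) 3.62e+04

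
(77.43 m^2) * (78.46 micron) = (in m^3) 0.006075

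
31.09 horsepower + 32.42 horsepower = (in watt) 4.736e+04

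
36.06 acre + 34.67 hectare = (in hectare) 49.26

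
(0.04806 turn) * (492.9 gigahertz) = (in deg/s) 8.528e+12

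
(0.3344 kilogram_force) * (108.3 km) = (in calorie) 8.488e+04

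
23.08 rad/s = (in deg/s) 1322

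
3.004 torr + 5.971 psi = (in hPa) 415.7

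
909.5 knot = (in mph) 1047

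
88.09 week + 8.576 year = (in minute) 5.395e+06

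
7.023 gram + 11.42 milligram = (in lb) 0.01551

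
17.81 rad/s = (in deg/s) 1020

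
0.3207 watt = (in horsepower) 0.0004301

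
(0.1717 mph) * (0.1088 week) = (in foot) 1.657e+04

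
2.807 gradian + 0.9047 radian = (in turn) 0.151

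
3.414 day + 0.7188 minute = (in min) 4917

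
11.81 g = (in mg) 1.181e+04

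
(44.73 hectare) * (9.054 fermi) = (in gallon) 1.07e-06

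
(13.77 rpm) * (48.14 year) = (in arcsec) 4.515e+14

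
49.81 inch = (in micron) 1.265e+06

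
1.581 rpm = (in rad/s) 0.1656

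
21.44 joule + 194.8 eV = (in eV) 1.338e+20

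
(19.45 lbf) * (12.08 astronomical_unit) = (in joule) 1.564e+14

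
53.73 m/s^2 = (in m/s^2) 53.73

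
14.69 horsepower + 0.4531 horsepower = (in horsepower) 15.14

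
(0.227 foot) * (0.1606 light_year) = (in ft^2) 1.132e+15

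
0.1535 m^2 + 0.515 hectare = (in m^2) 5150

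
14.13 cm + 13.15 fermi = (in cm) 14.13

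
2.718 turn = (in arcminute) 5.871e+04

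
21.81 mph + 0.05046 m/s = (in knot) 19.05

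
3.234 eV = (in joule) 5.181e-19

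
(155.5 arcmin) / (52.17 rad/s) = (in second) 0.000867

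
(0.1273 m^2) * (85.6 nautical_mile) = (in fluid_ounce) 6.824e+08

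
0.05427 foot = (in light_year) 1.748e-18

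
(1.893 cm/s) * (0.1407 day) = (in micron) 2.301e+08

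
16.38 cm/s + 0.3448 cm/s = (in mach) 0.0004912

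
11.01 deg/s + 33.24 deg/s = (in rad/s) 0.7723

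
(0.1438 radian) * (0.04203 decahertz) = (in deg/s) 3.463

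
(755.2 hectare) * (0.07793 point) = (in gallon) 5.485e+04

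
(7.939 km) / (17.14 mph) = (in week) 0.001713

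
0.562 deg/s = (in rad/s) 0.009809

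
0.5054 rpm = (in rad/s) 0.05293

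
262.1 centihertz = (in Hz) 2.621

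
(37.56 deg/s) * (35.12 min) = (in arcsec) 2.849e+08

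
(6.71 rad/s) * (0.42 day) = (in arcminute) 8.371e+08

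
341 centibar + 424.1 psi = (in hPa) 3.265e+04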